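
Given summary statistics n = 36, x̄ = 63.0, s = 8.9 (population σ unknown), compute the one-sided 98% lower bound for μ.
μ ≥ 59.84

Lower bound (one-sided):
t* = 2.133 (one-sided for 98%)
Lower bound = x̄ - t* · s/√n = 63.0 - 2.133 · 8.9/√36 = 59.84

We are 98% confident that μ ≥ 59.84.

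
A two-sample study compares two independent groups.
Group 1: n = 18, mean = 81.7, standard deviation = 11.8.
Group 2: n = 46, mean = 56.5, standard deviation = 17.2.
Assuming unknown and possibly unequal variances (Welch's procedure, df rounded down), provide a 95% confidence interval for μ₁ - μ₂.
(17.62, 32.78)

Difference: x̄₁ - x̄₂ = 25.20
SE = √(s₁²/n₁ + s₂²/n₂) = √(11.8²/18 + 17.2²/46) = 3.7639
df = 45.21 → 45 (Welch–Satterthwaite, rounded down)
t* = 2.014

CI: 25.20 ± 2.014 · 3.7639 = 25.20 ± 7.58 = (17.62, 32.78)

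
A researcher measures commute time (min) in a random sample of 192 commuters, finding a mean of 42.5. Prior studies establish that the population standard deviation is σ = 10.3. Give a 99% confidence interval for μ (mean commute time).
(40.59, 44.41)

z-interval (σ known):
z* = 2.576 for 99% confidence

Margin of error = z* · σ/√n = 2.576 · 10.3/√192 = 1.91

CI: (42.5 - 1.91, 42.5 + 1.91) = (40.59, 44.41)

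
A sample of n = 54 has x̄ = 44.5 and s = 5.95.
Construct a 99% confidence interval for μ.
(42.34, 46.66)

t-interval (σ unknown):
df = n - 1 = 53
t* = 2.672 for 99% confidence

Margin of error = t* · s/√n = 2.672 · 5.95/√54 = 2.16

CI: (42.34, 46.66)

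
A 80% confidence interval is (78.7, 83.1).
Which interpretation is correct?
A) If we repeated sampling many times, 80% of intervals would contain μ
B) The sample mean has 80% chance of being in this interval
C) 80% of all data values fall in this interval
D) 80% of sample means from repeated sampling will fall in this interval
A

A) Correct — this is the frequentist long-run coverage interpretation.
B) Wrong — x̄ is observed and sits in the interval by construction.
C) Wrong — a CI is about the parameter μ, not individual data values.
D) Wrong — coverage applies to intervals containing μ, not to future x̄ values.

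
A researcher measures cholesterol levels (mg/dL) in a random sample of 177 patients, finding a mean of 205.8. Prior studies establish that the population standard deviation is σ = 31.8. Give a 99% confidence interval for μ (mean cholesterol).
(199.64, 211.96)

z-interval (σ known):
z* = 2.576 for 99% confidence

Margin of error = z* · σ/√n = 2.576 · 31.8/√177 = 6.16

CI: (205.8 - 6.16, 205.8 + 6.16) = (199.64, 211.96)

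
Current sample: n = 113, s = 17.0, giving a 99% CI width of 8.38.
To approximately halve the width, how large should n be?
n ≈ 452

CI width ∝ 1/√n
To reduce width by factor 2, need √n to grow by 2 → need 2² = 4 times as many samples.

Current: n = 113, width = 8.38
New: n = 452, width ≈ 4.14

Width reduced by factor of 8.38/4.14 = 2.02.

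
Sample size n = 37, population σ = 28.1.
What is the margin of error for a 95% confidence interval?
Margin of error = 9.05

Margin of error = z* · σ/√n
= 1.960 · 28.1/√37
= 1.960 · 28.1/6.0828
= 9.05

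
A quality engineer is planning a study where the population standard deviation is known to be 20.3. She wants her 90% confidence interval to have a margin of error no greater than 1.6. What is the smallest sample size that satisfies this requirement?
n ≥ 436

For margin E ≤ 1.6:
n ≥ (z* · σ / E)²
n ≥ (1.645 · 20.3 / 1.6)²
n ≥ 435.60

Minimum n = 436 (rounding up)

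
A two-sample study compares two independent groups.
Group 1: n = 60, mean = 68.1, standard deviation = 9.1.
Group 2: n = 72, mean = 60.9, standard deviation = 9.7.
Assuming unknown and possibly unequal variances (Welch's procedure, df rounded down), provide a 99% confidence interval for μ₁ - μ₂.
(2.91, 11.49)

Difference: x̄₁ - x̄₂ = 7.20
SE = √(s₁²/n₁ + s₂²/n₂) = √(9.1²/60 + 9.7²/72) = 1.6392
df = 128.15 → 128 (Welch–Satterthwaite, rounded down)
t* = 2.615

CI: 7.20 ± 2.615 · 1.6392 = 7.20 ± 4.29 = (2.91, 11.49)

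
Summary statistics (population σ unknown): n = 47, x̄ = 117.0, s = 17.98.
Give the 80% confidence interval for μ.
(113.59, 120.41)

t-interval (σ unknown):
df = n - 1 = 46
t* = 1.300 for 80% confidence

Margin of error = t* · s/√n = 1.300 · 17.98/√47 = 3.41

CI: (113.59, 120.41)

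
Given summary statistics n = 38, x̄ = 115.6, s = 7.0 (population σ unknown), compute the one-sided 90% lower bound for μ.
μ ≥ 114.12

Lower bound (one-sided):
t* = 1.305 (one-sided for 90%)
Lower bound = x̄ - t* · s/√n = 115.6 - 1.305 · 7.0/√38 = 114.12

We are 90% confident that μ ≥ 114.12.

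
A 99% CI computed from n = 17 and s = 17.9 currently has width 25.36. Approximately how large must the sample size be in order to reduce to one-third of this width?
n ≈ 153

CI width ∝ 1/√n
To reduce width by factor 3, need √n to grow by 3 → need 3² = 9 times as many samples.

Current: n = 17, width = 25.36
New: n = 153, width ≈ 7.55

Width reduced by factor of 25.36/7.55 = 3.36.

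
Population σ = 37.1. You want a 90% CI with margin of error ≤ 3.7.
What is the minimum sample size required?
n ≥ 273

For margin E ≤ 3.7:
n ≥ (z* · σ / E)²
n ≥ (1.645 · 37.1 / 3.7)²
n ≥ 272.07

Minimum n = 273 (rounding up)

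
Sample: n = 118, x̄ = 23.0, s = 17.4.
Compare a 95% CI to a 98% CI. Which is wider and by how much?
98% CI is wider by 1.22

df = 117
95% CI: t* = 1.980, (19.83, 26.17), width = 2 · t* · s/√n = 6.34
98% CI: t* = 2.359, (19.22, 26.78), width = 2 · t* · s/√n = 7.56

The 98% CI is wider by 7.56 - 6.34 = 1.22.
Higher confidence requires a wider interval.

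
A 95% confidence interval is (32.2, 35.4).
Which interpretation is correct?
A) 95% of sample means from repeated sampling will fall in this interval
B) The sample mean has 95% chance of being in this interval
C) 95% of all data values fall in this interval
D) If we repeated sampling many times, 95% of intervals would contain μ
D

A) Wrong — coverage applies to intervals containing μ, not to future x̄ values.
B) Wrong — x̄ is observed and sits in the interval by construction.
C) Wrong — a CI is about the parameter μ, not individual data values.
D) Correct — this is the frequentist long-run coverage interpretation.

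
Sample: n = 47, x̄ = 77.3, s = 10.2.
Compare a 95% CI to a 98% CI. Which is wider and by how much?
98% CI is wider by 1.18

df = 46
95% CI: t* = 2.013, (74.31, 80.29), width = 2 · t* · s/√n = 5.99
98% CI: t* = 2.410, (73.71, 80.89), width = 2 · t* · s/√n = 7.17

The 98% CI is wider by 7.17 - 5.99 = 1.18.
Higher confidence requires a wider interval.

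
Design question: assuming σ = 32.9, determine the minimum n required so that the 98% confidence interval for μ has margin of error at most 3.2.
n ≥ 572

For margin E ≤ 3.2:
n ≥ (z* · σ / E)²
n ≥ (2.326 · 32.9 / 3.2)²
n ≥ 571.89

Minimum n = 572 (rounding up)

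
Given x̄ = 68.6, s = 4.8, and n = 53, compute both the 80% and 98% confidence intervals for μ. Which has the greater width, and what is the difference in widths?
98% CI is wider by 1.45

df = 52
80% CI: t* = 1.298, (67.74, 69.46), width = 2 · t* · s/√n = 1.71
98% CI: t* = 2.400, (67.02, 70.18), width = 2 · t* · s/√n = 3.16

The 98% CI is wider by 3.16 - 1.71 = 1.45.
Higher confidence requires a wider interval.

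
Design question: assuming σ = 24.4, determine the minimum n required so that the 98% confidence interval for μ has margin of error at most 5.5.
n ≥ 107

For margin E ≤ 5.5:
n ≥ (z* · σ / E)²
n ≥ (2.326 · 24.4 / 5.5)²
n ≥ 106.48

Minimum n = 107 (rounding up)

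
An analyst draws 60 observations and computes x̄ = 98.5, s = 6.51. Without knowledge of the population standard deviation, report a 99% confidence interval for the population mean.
(96.26, 100.74)

t-interval (σ unknown):
df = n - 1 = 59
t* = 2.662 for 99% confidence

Margin of error = t* · s/√n = 2.662 · 6.51/√60 = 2.24

CI: (96.26, 100.74)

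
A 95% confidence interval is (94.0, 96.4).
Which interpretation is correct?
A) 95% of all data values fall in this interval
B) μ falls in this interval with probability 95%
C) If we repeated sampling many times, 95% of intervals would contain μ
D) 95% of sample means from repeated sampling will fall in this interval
C

A) Wrong — a CI is about the parameter μ, not individual data values.
B) Wrong — μ is fixed; the randomness lives in the interval, not in μ.
C) Correct — this is the frequentist long-run coverage interpretation.
D) Wrong — coverage applies to intervals containing μ, not to future x̄ values.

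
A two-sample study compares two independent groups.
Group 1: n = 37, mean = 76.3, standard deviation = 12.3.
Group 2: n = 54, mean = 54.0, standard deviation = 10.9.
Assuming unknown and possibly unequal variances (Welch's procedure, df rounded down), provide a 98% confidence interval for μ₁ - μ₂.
(16.33, 28.27)

Difference: x̄₁ - x̄₂ = 22.30
SE = √(s₁²/n₁ + s₂²/n₂) = √(12.3²/37 + 10.9²/54) = 2.5078
df = 71.17 → 71 (Welch–Satterthwaite, rounded down)
t* = 2.380

CI: 22.30 ± 2.380 · 2.5078 = 22.30 ± 5.97 = (16.33, 28.27)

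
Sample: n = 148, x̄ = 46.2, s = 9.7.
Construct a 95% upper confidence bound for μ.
μ ≤ 47.52

Upper bound (one-sided):
t* = 1.655 (one-sided for 95%)
Upper bound = x̄ + t* · s/√n = 46.2 + 1.655 · 9.7/√148 = 47.52

We are 95% confident that μ ≤ 47.52.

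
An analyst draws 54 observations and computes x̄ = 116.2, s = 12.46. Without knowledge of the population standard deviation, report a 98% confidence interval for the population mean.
(112.13, 120.27)

t-interval (σ unknown):
df = n - 1 = 53
t* = 2.399 for 98% confidence

Margin of error = t* · s/√n = 2.399 · 12.46/√54 = 4.07

CI: (112.13, 120.27)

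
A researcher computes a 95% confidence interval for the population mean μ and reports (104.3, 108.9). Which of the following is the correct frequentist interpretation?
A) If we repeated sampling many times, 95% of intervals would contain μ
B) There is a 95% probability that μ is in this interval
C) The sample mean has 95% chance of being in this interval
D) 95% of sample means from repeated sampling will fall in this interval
A

A) Correct — this is the frequentist long-run coverage interpretation.
B) Wrong — μ is fixed; the randomness lives in the interval, not in μ.
C) Wrong — x̄ is observed and sits in the interval by construction.
D) Wrong — coverage applies to intervals containing μ, not to future x̄ values.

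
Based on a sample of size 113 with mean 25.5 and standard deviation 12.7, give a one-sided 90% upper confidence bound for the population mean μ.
μ ≤ 27.04

Upper bound (one-sided):
t* = 1.289 (one-sided for 90%)
Upper bound = x̄ + t* · s/√n = 25.5 + 1.289 · 12.7/√113 = 27.04

We are 90% confident that μ ≤ 27.04.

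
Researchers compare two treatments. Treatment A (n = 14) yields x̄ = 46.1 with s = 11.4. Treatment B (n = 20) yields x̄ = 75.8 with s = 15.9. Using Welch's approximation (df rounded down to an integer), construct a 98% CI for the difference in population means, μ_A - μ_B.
(-41.19, -18.21)

Difference: x̄₁ - x̄₂ = -29.70
SE = √(s₁²/n₁ + s₂²/n₂) = √(11.4²/14 + 15.9²/20) = 4.6822
df = 31.96 → 31 (Welch–Satterthwaite, rounded down)
t* = 2.453

CI: -29.70 ± 2.453 · 4.6822 = -29.70 ± 11.49 = (-41.19, -18.21)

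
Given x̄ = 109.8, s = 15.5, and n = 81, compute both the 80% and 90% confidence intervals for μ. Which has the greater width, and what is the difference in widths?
90% CI is wider by 1.28

df = 80
80% CI: t* = 1.292, (107.57, 112.03), width = 2 · t* · s/√n = 4.45
90% CI: t* = 1.664, (106.93, 112.67), width = 2 · t* · s/√n = 5.73

The 90% CI is wider by 5.73 - 4.45 = 1.28.
Higher confidence requires a wider interval.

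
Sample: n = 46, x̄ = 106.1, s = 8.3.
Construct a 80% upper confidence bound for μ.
μ ≤ 107.14

Upper bound (one-sided):
t* = 0.850 (one-sided for 80%)
Upper bound = x̄ + t* · s/√n = 106.1 + 0.850 · 8.3/√46 = 107.14

We are 80% confident that μ ≤ 107.14.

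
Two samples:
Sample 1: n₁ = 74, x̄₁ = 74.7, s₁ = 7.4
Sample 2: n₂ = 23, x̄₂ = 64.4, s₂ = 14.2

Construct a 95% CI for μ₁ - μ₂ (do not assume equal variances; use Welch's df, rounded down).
(3.95, 16.65)

Difference: x̄₁ - x̄₂ = 10.30
SE = √(s₁²/n₁ + s₂²/n₂) = √(7.4²/74 + 14.2²/23) = 3.0833
df = 25.82 → 25 (Welch–Satterthwaite, rounded down)
t* = 2.060

CI: 10.30 ± 2.060 · 3.0833 = 10.30 ± 6.35 = (3.95, 16.65)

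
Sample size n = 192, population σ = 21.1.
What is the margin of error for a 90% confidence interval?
Margin of error = 2.50

Margin of error = z* · σ/√n
= 1.645 · 21.1/√192
= 1.645 · 21.1/13.8564
= 2.50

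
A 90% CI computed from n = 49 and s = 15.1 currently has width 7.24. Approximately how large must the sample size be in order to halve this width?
n ≈ 196

CI width ∝ 1/√n
To reduce width by factor 2, need √n to grow by 2 → need 2² = 4 times as many samples.

Current: n = 49, width = 7.24
New: n = 196, width ≈ 3.57

Width reduced by factor of 7.24/3.57 = 2.03.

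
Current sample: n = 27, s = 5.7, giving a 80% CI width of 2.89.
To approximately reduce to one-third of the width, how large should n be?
n ≈ 243

CI width ∝ 1/√n
To reduce width by factor 3, need √n to grow by 3 → need 3² = 9 times as many samples.

Current: n = 27, width = 2.89
New: n = 243, width ≈ 0.94

Width reduced by factor of 2.89/0.94 = 3.07.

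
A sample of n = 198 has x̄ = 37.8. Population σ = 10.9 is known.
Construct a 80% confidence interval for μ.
(36.81, 38.79)

z-interval (σ known):
z* = 1.282 for 80% confidence

Margin of error = z* · σ/√n = 1.282 · 10.9/√198 = 0.99

CI: (37.8 - 0.99, 37.8 + 0.99) = (36.81, 38.79)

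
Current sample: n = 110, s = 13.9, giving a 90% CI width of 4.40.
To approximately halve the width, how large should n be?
n ≈ 440

CI width ∝ 1/√n
To reduce width by factor 2, need √n to grow by 2 → need 2² = 4 times as many samples.

Current: n = 110, width = 4.40
New: n = 440, width ≈ 2.18

Width reduced by factor of 4.40/2.18 = 2.02.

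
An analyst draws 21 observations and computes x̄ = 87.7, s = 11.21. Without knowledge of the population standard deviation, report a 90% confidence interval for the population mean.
(83.48, 91.92)

t-interval (σ unknown):
df = n - 1 = 20
t* = 1.725 for 90% confidence

Margin of error = t* · s/√n = 1.725 · 11.21/√21 = 4.22

CI: (83.48, 91.92)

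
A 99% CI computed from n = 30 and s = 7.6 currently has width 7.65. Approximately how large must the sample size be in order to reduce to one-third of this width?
n ≈ 270

CI width ∝ 1/√n
To reduce width by factor 3, need √n to grow by 3 → need 3² = 9 times as many samples.

Current: n = 30, width = 7.65
New: n = 270, width ≈ 2.40

Width reduced by factor of 7.65/2.40 = 3.19.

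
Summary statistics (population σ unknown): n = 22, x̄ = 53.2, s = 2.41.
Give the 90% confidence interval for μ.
(52.32, 54.08)

t-interval (σ unknown):
df = n - 1 = 21
t* = 1.721 for 90% confidence

Margin of error = t* · s/√n = 1.721 · 2.41/√22 = 0.88

CI: (52.32, 54.08)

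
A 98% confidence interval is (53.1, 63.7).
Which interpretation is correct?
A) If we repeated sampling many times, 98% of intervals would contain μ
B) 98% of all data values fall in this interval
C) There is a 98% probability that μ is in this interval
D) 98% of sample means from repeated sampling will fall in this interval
A

A) Correct — this is the frequentist long-run coverage interpretation.
B) Wrong — a CI is about the parameter μ, not individual data values.
C) Wrong — μ is fixed; the randomness lives in the interval, not in μ.
D) Wrong — coverage applies to intervals containing μ, not to future x̄ values.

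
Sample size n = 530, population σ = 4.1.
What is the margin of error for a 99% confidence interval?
Margin of error = 0.46

Margin of error = z* · σ/√n
= 2.576 · 4.1/√530
= 2.576 · 4.1/23.0217
= 0.46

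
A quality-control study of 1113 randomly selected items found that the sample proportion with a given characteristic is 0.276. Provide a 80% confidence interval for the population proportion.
(0.259, 0.293)

Proportion CI:
SE = √(p̂(1-p̂)/n) = √(0.276 · 0.724 / 1113) = 0.01340

z* = 1.282
Margin = z* · SE = 1.282 · 0.01340 = 0.0172

CI: 0.276 ± 0.0172 = (0.259, 0.293)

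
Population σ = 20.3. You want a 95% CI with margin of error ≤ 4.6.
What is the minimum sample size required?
n ≥ 75

For margin E ≤ 4.6:
n ≥ (z* · σ / E)²
n ≥ (1.960 · 20.3 / 4.6)²
n ≥ 74.81

Minimum n = 75 (rounding up)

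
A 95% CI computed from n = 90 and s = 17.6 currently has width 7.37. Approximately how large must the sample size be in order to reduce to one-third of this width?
n ≈ 810

CI width ∝ 1/√n
To reduce width by factor 3, need √n to grow by 3 → need 3² = 9 times as many samples.

Current: n = 90, width = 7.37
New: n = 810, width ≈ 2.43

Width reduced by factor of 7.37/2.43 = 3.03.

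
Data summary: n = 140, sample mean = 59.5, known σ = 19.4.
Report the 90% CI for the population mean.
(56.80, 62.20)

z-interval (σ known):
z* = 1.645 for 90% confidence

Margin of error = z* · σ/√n = 1.645 · 19.4/√140 = 2.70

CI: (59.5 - 2.70, 59.5 + 2.70) = (56.80, 62.20)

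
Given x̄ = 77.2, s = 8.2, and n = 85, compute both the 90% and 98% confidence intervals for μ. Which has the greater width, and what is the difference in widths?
98% CI is wider by 1.26

df = 84
90% CI: t* = 1.663, (75.72, 78.68), width = 2 · t* · s/√n = 2.96
98% CI: t* = 2.372, (75.09, 79.31), width = 2 · t* · s/√n = 4.22

The 98% CI is wider by 4.22 - 2.96 = 1.26.
Higher confidence requires a wider interval.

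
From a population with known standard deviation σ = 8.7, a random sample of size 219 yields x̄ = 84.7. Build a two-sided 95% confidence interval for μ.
(83.55, 85.85)

z-interval (σ known):
z* = 1.960 for 95% confidence

Margin of error = z* · σ/√n = 1.960 · 8.7/√219 = 1.15

CI: (84.7 - 1.15, 84.7 + 1.15) = (83.55, 85.85)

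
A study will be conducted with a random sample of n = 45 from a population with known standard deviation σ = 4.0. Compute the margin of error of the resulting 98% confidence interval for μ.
Margin of error = 1.39

Margin of error = z* · σ/√n
= 2.326 · 4.0/√45
= 2.326 · 4.0/6.7082
= 1.39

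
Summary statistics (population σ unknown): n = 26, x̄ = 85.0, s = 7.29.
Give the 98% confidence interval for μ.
(81.45, 88.55)

t-interval (σ unknown):
df = n - 1 = 25
t* = 2.485 for 98% confidence

Margin of error = t* · s/√n = 2.485 · 7.29/√26 = 3.55

CI: (81.45, 88.55)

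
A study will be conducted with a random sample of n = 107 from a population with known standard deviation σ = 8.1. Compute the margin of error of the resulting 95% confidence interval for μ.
Margin of error = 1.53

Margin of error = z* · σ/√n
= 1.960 · 8.1/√107
= 1.960 · 8.1/10.3441
= 1.53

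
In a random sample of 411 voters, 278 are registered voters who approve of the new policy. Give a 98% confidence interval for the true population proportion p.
(0.623, 0.730)

Proportion CI:
p̂ = 278/411 = 0.67640
SE = √(p̂(1-p̂)/n) = √(0.67640 · 0.32360 / 411) = 0.02308

z* = 2.326
Margin = z* · SE = 2.326 · 0.02308 = 0.0537

CI: 0.67640 ± 0.0537 = (0.623, 0.730)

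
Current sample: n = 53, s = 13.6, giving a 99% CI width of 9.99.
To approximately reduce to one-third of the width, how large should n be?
n ≈ 477

CI width ∝ 1/√n
To reduce width by factor 3, need √n to grow by 3 → need 3² = 9 times as many samples.

Current: n = 53, width = 9.99
New: n = 477, width ≈ 3.22

Width reduced by factor of 9.99/3.22 = 3.10.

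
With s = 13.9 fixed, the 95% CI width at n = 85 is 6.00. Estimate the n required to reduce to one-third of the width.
n ≈ 765

CI width ∝ 1/√n
To reduce width by factor 3, need √n to grow by 3 → need 3² = 9 times as many samples.

Current: n = 85, width = 6.00
New: n = 765, width ≈ 1.97

Width reduced by factor of 6.00/1.97 = 3.05.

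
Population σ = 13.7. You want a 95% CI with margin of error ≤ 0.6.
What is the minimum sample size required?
n ≥ 2003

For margin E ≤ 0.6:
n ≥ (z* · σ / E)²
n ≥ (1.960 · 13.7 / 0.6)²
n ≥ 2002.86

Minimum n = 2003 (rounding up)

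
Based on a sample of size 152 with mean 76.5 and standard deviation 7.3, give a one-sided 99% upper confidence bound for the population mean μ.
μ ≤ 77.89

Upper bound (one-sided):
t* = 2.351 (one-sided for 99%)
Upper bound = x̄ + t* · s/√n = 76.5 + 2.351 · 7.3/√152 = 77.89

We are 99% confident that μ ≤ 77.89.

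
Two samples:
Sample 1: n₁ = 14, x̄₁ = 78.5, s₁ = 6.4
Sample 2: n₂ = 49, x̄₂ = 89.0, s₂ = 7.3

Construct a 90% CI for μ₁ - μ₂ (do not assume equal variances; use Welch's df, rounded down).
(-13.93, -7.07)

Difference: x̄₁ - x̄₂ = -10.50
SE = √(s₁²/n₁ + s₂²/n₂) = √(6.4²/14 + 7.3²/49) = 2.0033
df = 23.58 → 23 (Welch–Satterthwaite, rounded down)
t* = 1.714

CI: -10.50 ± 1.714 · 2.0033 = -10.50 ± 3.43 = (-13.93, -7.07)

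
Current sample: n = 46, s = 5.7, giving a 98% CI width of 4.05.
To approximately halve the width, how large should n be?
n ≈ 184

CI width ∝ 1/√n
To reduce width by factor 2, need √n to grow by 2 → need 2² = 4 times as many samples.

Current: n = 46, width = 4.05
New: n = 184, width ≈ 1.97

Width reduced by factor of 4.05/1.97 = 2.06.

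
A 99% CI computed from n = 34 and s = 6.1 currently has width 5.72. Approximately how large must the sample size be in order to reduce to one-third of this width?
n ≈ 306

CI width ∝ 1/√n
To reduce width by factor 3, need √n to grow by 3 → need 3² = 9 times as many samples.

Current: n = 34, width = 5.72
New: n = 306, width ≈ 1.81

Width reduced by factor of 5.72/1.81 = 3.16.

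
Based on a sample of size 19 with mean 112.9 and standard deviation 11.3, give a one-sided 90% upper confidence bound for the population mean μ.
μ ≤ 116.35

Upper bound (one-sided):
t* = 1.330 (one-sided for 90%)
Upper bound = x̄ + t* · s/√n = 112.9 + 1.330 · 11.3/√19 = 116.35

We are 90% confident that μ ≤ 116.35.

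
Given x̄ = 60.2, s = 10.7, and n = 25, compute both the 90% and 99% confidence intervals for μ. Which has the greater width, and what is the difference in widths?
99% CI is wider by 4.65

df = 24
90% CI: t* = 1.711, (56.54, 63.86), width = 2 · t* · s/√n = 7.32
99% CI: t* = 2.797, (54.21, 66.19), width = 2 · t* · s/√n = 11.97

The 99% CI is wider by 11.97 - 7.32 = 4.65.
Higher confidence requires a wider interval.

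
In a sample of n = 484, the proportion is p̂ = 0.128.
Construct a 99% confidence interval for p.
(0.089, 0.167)

Proportion CI:
SE = √(p̂(1-p̂)/n) = √(0.128 · 0.872 / 484) = 0.01519

z* = 2.576
Margin = z* · SE = 2.576 · 0.01519 = 0.0391

CI: 0.128 ± 0.0391 = (0.089, 0.167)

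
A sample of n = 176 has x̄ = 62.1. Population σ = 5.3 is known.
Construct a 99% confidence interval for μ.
(61.07, 63.13)

z-interval (σ known):
z* = 2.576 for 99% confidence

Margin of error = z* · σ/√n = 2.576 · 5.3/√176 = 1.03

CI: (62.1 - 1.03, 62.1 + 1.03) = (61.07, 63.13)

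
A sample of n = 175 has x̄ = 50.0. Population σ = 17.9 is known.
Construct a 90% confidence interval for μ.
(47.77, 52.23)

z-interval (σ known):
z* = 1.645 for 90% confidence

Margin of error = z* · σ/√n = 1.645 · 17.9/√175 = 2.23

CI: (50.0 - 2.23, 50.0 + 2.23) = (47.77, 52.23)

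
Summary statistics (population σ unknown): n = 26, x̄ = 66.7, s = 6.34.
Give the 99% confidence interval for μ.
(63.23, 70.17)

t-interval (σ unknown):
df = n - 1 = 25
t* = 2.787 for 99% confidence

Margin of error = t* · s/√n = 2.787 · 6.34/√26 = 3.47

CI: (63.23, 70.17)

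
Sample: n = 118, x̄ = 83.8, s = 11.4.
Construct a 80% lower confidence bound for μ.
μ ≥ 82.91

Lower bound (one-sided):
t* = 0.845 (one-sided for 80%)
Lower bound = x̄ - t* · s/√n = 83.8 - 0.845 · 11.4/√118 = 82.91

We are 80% confident that μ ≥ 82.91.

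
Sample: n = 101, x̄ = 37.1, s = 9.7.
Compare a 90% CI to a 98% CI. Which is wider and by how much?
98% CI is wider by 1.36

df = 100
90% CI: t* = 1.660, (35.50, 38.70), width = 2 · t* · s/√n = 3.20
98% CI: t* = 2.364, (34.82, 39.38), width = 2 · t* · s/√n = 4.56

The 98% CI is wider by 4.56 - 3.20 = 1.36.
Higher confidence requires a wider interval.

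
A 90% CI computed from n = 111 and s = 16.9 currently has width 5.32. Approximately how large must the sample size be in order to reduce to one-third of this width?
n ≈ 999

CI width ∝ 1/√n
To reduce width by factor 3, need √n to grow by 3 → need 3² = 9 times as many samples.

Current: n = 111, width = 5.32
New: n = 999, width ≈ 1.76

Width reduced by factor of 5.32/1.76 = 3.02.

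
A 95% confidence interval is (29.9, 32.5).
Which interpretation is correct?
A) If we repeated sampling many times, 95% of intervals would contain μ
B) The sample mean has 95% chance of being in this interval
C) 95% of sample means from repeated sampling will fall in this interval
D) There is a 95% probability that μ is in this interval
A

A) Correct — this is the frequentist long-run coverage interpretation.
B) Wrong — x̄ is observed and sits in the interval by construction.
C) Wrong — coverage applies to intervals containing μ, not to future x̄ values.
D) Wrong — μ is fixed; the randomness lives in the interval, not in μ.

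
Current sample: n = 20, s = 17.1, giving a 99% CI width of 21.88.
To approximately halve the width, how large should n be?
n ≈ 80

CI width ∝ 1/√n
To reduce width by factor 2, need √n to grow by 2 → need 2² = 4 times as many samples.

Current: n = 20, width = 21.88
New: n = 80, width ≈ 10.09

Width reduced by factor of 21.88/10.09 = 2.17.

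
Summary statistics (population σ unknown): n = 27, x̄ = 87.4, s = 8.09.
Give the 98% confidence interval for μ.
(83.54, 91.26)

t-interval (σ unknown):
df = n - 1 = 26
t* = 2.479 for 98% confidence

Margin of error = t* · s/√n = 2.479 · 8.09/√27 = 3.86

CI: (83.54, 91.26)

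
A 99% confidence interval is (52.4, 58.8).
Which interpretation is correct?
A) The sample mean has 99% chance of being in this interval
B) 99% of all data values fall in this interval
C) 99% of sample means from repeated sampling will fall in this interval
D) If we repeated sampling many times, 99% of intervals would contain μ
D

A) Wrong — x̄ is observed and sits in the interval by construction.
B) Wrong — a CI is about the parameter μ, not individual data values.
C) Wrong — coverage applies to intervals containing μ, not to future x̄ values.
D) Correct — this is the frequentist long-run coverage interpretation.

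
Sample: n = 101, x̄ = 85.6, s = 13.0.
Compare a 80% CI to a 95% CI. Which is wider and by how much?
95% CI is wider by 1.79

df = 100
80% CI: t* = 1.290, (83.93, 87.27), width = 2 · t* · s/√n = 3.34
95% CI: t* = 1.984, (83.03, 88.17), width = 2 · t* · s/√n = 5.13

The 95% CI is wider by 5.13 - 3.34 = 1.79.
Higher confidence requires a wider interval.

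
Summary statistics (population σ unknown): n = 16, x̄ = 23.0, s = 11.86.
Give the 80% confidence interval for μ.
(19.02, 26.98)

t-interval (σ unknown):
df = n - 1 = 15
t* = 1.341 for 80% confidence

Margin of error = t* · s/√n = 1.341 · 11.86/√16 = 3.98

CI: (19.02, 26.98)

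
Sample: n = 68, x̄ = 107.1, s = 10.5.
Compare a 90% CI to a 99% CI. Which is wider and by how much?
99% CI is wider by 2.50

df = 67
90% CI: t* = 1.668, (104.98, 109.22), width = 2 · t* · s/√n = 4.25
99% CI: t* = 2.651, (103.72, 110.48), width = 2 · t* · s/√n = 6.75

The 99% CI is wider by 6.75 - 4.25 = 2.50.
Higher confidence requires a wider interval.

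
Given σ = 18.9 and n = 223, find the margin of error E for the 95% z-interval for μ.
Margin of error = 2.48

Margin of error = z* · σ/√n
= 1.960 · 18.9/√223
= 1.960 · 18.9/14.9332
= 2.48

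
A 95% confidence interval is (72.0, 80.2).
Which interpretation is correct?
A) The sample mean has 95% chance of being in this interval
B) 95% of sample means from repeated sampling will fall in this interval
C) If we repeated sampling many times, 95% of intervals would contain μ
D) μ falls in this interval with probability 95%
C

A) Wrong — x̄ is observed and sits in the interval by construction.
B) Wrong — coverage applies to intervals containing μ, not to future x̄ values.
C) Correct — this is the frequentist long-run coverage interpretation.
D) Wrong — μ is fixed; the randomness lives in the interval, not in μ.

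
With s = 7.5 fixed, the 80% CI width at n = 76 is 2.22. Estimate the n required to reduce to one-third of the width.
n ≈ 684

CI width ∝ 1/√n
To reduce width by factor 3, need √n to grow by 3 → need 3² = 9 times as many samples.

Current: n = 76, width = 2.22
New: n = 684, width ≈ 0.74

Width reduced by factor of 2.22/0.74 = 3.00.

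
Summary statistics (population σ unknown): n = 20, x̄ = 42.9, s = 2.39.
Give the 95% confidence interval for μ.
(41.78, 44.02)

t-interval (σ unknown):
df = n - 1 = 19
t* = 2.093 for 95% confidence

Margin of error = t* · s/√n = 2.093 · 2.39/√20 = 1.12

CI: (41.78, 44.02)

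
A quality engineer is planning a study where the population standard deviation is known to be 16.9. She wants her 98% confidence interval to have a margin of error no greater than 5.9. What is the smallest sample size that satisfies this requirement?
n ≥ 45

For margin E ≤ 5.9:
n ≥ (z* · σ / E)²
n ≥ (2.326 · 16.9 / 5.9)²
n ≥ 44.39

Minimum n = 45 (rounding up)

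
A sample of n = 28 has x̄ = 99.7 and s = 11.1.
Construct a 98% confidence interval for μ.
(94.51, 104.89)

t-interval (σ unknown):
df = n - 1 = 27
t* = 2.473 for 98% confidence

Margin of error = t* · s/√n = 2.473 · 11.1/√28 = 5.19

CI: (94.51, 104.89)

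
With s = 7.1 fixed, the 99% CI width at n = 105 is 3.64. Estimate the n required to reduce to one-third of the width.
n ≈ 945

CI width ∝ 1/√n
To reduce width by factor 3, need √n to grow by 3 → need 3² = 9 times as many samples.

Current: n = 105, width = 3.64
New: n = 945, width ≈ 1.19

Width reduced by factor of 3.64/1.19 = 3.06.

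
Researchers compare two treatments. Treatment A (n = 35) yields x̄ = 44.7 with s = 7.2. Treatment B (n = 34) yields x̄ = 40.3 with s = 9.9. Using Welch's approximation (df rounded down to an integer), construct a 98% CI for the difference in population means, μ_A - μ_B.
(-0.59, 9.39)

Difference: x̄₁ - x̄₂ = 4.40
SE = √(s₁²/n₁ + s₂²/n₂) = √(7.2²/35 + 9.9²/34) = 2.0890
df = 60.20 → 60 (Welch–Satterthwaite, rounded down)
t* = 2.390

CI: 4.40 ± 2.390 · 2.0890 = 4.40 ± 4.99 = (-0.59, 9.39)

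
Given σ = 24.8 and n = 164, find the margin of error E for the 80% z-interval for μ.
Margin of error = 2.48

Margin of error = z* · σ/√n
= 1.282 · 24.8/√164
= 1.282 · 24.8/12.8062
= 2.48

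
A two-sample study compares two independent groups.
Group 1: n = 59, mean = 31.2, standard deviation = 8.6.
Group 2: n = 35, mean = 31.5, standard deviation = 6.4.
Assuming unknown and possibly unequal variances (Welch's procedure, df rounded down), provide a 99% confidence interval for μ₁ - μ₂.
(-4.40, 3.80)

Difference: x̄₁ - x̄₂ = -0.30
SE = √(s₁²/n₁ + s₂²/n₂) = √(8.6²/59 + 6.4²/35) = 1.5569
df = 87.20 → 87 (Welch–Satterthwaite, rounded down)
t* = 2.634

CI: -0.30 ± 2.634 · 1.5569 = -0.30 ± 4.10 = (-4.40, 3.80)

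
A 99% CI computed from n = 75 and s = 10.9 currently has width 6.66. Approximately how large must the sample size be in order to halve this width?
n ≈ 300

CI width ∝ 1/√n
To reduce width by factor 2, need √n to grow by 2 → need 2² = 4 times as many samples.

Current: n = 75, width = 6.66
New: n = 300, width ≈ 3.26

Width reduced by factor of 6.66/3.26 = 2.04.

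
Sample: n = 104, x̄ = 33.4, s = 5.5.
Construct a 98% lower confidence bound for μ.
μ ≥ 32.28

Lower bound (one-sided):
t* = 2.080 (one-sided for 98%)
Lower bound = x̄ - t* · s/√n = 33.4 - 2.080 · 5.5/√104 = 32.28

We are 98% confident that μ ≥ 32.28.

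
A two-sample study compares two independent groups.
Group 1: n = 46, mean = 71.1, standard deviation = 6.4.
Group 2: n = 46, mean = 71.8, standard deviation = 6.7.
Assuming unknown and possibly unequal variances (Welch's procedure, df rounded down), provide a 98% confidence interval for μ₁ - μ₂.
(-3.94, 2.54)

Difference: x̄₁ - x̄₂ = -0.70
SE = √(s₁²/n₁ + s₂²/n₂) = √(6.4²/46 + 6.7²/46) = 1.3661
df = 89.81 → 89 (Welch–Satterthwaite, rounded down)
t* = 2.369

CI: -0.70 ± 2.369 · 1.3661 = -0.70 ± 3.24 = (-3.94, 2.54)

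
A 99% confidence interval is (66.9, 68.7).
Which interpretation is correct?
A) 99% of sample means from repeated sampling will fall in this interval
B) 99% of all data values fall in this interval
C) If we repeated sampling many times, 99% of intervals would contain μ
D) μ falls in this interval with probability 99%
C

A) Wrong — coverage applies to intervals containing μ, not to future x̄ values.
B) Wrong — a CI is about the parameter μ, not individual data values.
C) Correct — this is the frequentist long-run coverage interpretation.
D) Wrong — μ is fixed; the randomness lives in the interval, not in μ.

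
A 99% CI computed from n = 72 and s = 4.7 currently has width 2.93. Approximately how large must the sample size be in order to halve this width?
n ≈ 288

CI width ∝ 1/√n
To reduce width by factor 2, need √n to grow by 2 → need 2² = 4 times as many samples.

Current: n = 72, width = 2.93
New: n = 288, width ≈ 1.44

Width reduced by factor of 2.93/1.44 = 2.03.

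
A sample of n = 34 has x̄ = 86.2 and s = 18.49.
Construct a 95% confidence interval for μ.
(79.75, 92.65)

t-interval (σ unknown):
df = n - 1 = 33
t* = 2.035 for 95% confidence

Margin of error = t* · s/√n = 2.035 · 18.49/√34 = 6.45

CI: (79.75, 92.65)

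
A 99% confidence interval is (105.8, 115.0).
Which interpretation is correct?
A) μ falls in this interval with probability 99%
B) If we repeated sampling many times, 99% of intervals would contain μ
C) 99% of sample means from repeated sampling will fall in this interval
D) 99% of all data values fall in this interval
B

A) Wrong — μ is fixed; the randomness lives in the interval, not in μ.
B) Correct — this is the frequentist long-run coverage interpretation.
C) Wrong — coverage applies to intervals containing μ, not to future x̄ values.
D) Wrong — a CI is about the parameter μ, not individual data values.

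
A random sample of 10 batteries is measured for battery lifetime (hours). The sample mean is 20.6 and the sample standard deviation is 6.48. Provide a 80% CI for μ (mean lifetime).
(17.77, 23.43)

t-interval (σ unknown):
df = n - 1 = 9
t* = 1.383 for 80% confidence

Margin of error = t* · s/√n = 1.383 · 6.48/√10 = 2.83

CI: (17.77, 23.43)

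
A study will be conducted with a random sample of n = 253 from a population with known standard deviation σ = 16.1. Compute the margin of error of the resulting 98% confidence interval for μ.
Margin of error = 2.35

Margin of error = z* · σ/√n
= 2.326 · 16.1/√253
= 2.326 · 16.1/15.9060
= 2.35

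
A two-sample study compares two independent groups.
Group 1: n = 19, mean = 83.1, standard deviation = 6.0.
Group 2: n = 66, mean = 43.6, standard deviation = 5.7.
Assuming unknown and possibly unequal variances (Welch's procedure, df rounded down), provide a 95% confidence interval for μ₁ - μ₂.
(36.34, 42.66)

Difference: x̄₁ - x̄₂ = 39.50
SE = √(s₁²/n₁ + s₂²/n₂) = √(6.0²/19 + 5.7²/66) = 1.5450
df = 28.04 → 28 (Welch–Satterthwaite, rounded down)
t* = 2.048

CI: 39.50 ± 2.048 · 1.5450 = 39.50 ± 3.16 = (36.34, 42.66)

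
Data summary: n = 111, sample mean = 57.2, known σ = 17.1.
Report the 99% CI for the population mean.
(53.02, 61.38)

z-interval (σ known):
z* = 2.576 for 99% confidence

Margin of error = z* · σ/√n = 2.576 · 17.1/√111 = 4.18

CI: (57.2 - 4.18, 57.2 + 4.18) = (53.02, 61.38)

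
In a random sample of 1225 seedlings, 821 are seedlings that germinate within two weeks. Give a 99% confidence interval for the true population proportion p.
(0.636, 0.705)

Proportion CI:
p̂ = 821/1225 = 0.67020
SE = √(p̂(1-p̂)/n) = √(0.67020 · 0.32980 / 1225) = 0.01343

z* = 2.576
Margin = z* · SE = 2.576 · 0.01343 = 0.0346

CI: 0.67020 ± 0.0346 = (0.636, 0.705)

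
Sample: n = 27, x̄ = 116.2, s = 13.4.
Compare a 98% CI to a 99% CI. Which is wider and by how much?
99% CI is wider by 1.54

df = 26
98% CI: t* = 2.479, (109.81, 122.59), width = 2 · t* · s/√n = 12.79
99% CI: t* = 2.779, (109.03, 123.37), width = 2 · t* · s/√n = 14.33

The 99% CI is wider by 14.33 - 12.79 = 1.54.
Higher confidence requires a wider interval.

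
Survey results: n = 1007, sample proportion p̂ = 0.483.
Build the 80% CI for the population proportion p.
(0.463, 0.503)

Proportion CI:
SE = √(p̂(1-p̂)/n) = √(0.483 · 0.517 / 1007) = 0.01575

z* = 1.282
Margin = z* · SE = 1.282 · 0.01575 = 0.0202

CI: 0.483 ± 0.0202 = (0.463, 0.503)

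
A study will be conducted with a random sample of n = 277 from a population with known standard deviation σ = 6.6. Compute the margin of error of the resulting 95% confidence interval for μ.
Margin of error = 0.78

Margin of error = z* · σ/√n
= 1.960 · 6.6/√277
= 1.960 · 6.6/16.6433
= 0.78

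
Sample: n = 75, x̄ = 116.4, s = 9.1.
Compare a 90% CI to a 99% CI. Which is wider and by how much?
99% CI is wider by 2.06

df = 74
90% CI: t* = 1.666, (114.65, 118.15), width = 2 · t* · s/√n = 3.50
99% CI: t* = 2.644, (113.62, 119.18), width = 2 · t* · s/√n = 5.56

The 99% CI is wider by 5.56 - 3.50 = 2.06.
Higher confidence requires a wider interval.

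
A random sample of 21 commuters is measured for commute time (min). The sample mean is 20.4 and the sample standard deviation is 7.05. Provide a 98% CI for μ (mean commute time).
(16.51, 24.29)

t-interval (σ unknown):
df = n - 1 = 20
t* = 2.528 for 98% confidence

Margin of error = t* · s/√n = 2.528 · 7.05/√21 = 3.89

CI: (16.51, 24.29)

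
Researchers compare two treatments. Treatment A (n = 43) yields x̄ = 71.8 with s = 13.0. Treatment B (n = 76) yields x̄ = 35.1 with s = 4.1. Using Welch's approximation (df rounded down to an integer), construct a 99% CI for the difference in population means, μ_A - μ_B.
(31.23, 42.17)

Difference: x̄₁ - x̄₂ = 36.70
SE = √(s₁²/n₁ + s₂²/n₂) = √(13.0²/43 + 4.1²/76) = 2.0375
df = 46.78 → 46 (Welch–Satterthwaite, rounded down)
t* = 2.687

CI: 36.70 ± 2.687 · 2.0375 = 36.70 ± 5.47 = (31.23, 42.17)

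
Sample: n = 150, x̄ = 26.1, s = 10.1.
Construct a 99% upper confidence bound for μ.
μ ≤ 28.04

Upper bound (one-sided):
t* = 2.352 (one-sided for 99%)
Upper bound = x̄ + t* · s/√n = 26.1 + 2.352 · 10.1/√150 = 28.04

We are 99% confident that μ ≤ 28.04.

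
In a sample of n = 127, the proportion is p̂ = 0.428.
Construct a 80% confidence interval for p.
(0.372, 0.484)

Proportion CI:
SE = √(p̂(1-p̂)/n) = √(0.428 · 0.572 / 127) = 0.04391

z* = 1.282
Margin = z* · SE = 1.282 · 0.04391 = 0.0563

CI: 0.428 ± 0.0563 = (0.372, 0.484)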